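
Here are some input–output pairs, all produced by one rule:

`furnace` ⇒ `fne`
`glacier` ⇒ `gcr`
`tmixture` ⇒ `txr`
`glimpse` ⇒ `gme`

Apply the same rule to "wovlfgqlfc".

wlqc

What's happening: keep one character in every 3, starting at position 1 (positions 1st, 4th, 7th, ...).
Applying that to "wovlfgqlfc" gives "wlqc".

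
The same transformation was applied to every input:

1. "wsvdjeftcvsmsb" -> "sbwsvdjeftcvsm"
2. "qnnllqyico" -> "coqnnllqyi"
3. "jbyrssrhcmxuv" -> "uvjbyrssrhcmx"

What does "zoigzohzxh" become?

xhzoigzohz

The pattern: move the last 2 characters to the front (rotate right by 2).
So "zoigzohzxh" becomes "xhzoigzohz".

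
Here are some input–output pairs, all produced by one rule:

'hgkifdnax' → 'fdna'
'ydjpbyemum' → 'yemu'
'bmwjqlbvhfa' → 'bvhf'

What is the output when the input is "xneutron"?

The transformation: move the last character to the front, then keep only the last 4 characters.
Starting from "xneutron": after the first operation, "nxneutro"; after the second, "utro".

utro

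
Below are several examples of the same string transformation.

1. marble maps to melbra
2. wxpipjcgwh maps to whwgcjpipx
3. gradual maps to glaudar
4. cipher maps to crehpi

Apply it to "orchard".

odrahcr

What's happening: reverse the string, then move the last character to the front.
"orchard" → "drahcro" → "odrahcr".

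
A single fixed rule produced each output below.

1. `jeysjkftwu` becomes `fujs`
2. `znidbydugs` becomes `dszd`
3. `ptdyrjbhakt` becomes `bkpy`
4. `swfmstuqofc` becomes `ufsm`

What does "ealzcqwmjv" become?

wvez

The rule is to keep one character in every 3, starting at position 1 (positions 1st, 4th, 7th, ...), then move the last 2 characters to the front (rotate right by 2).
Starting from "ealzcqwmjv": after the first operation, "ezwv"; after the second, "wvez".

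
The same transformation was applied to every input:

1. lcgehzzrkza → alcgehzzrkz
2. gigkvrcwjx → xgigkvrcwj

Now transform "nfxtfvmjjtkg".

The rule is to move the last character to the front.
For "nfxtfvmjjtkg" the result is "gnfxtfvmjjtk".

gnfxtfvmjjtk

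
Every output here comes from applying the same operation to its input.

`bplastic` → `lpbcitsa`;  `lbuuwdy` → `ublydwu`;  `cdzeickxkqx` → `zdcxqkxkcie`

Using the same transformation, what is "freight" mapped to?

What's happening: move the first 3 characters to the end (rotate left by 3), then reverse the string.
On "freight": the first step gives "ightfre", and the second then gives "erfthgi".

erfthgi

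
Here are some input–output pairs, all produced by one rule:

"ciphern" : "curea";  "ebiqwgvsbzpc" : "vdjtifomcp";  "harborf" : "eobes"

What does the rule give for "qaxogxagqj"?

kbtkntdw

Looking at the pairs, the operation is to delete the first 2 characters, then shift every letter 13 places forward in the alphabet (wrapping around) — i.e. ROT13.
For "qaxogxagqj", step one produces "xogxagqj"; step two turns that into "kbtkntdw".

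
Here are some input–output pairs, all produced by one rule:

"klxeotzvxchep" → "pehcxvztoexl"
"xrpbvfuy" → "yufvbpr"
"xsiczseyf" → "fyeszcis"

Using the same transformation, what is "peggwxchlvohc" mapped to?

Looking at the pairs, the operation is to delete the first character, then reverse the string.
"peggwxchlvohc" → "chovlhcxwgge".

chovlhcxwgge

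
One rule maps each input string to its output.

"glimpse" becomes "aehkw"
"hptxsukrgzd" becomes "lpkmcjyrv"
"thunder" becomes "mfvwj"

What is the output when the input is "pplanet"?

dsfwl

In each case the input is transformed by: shift every letter 8 places backward in the alphabet (wrapping around), then delete the first 2 characters.
Starting from "pplanet": after the first operation, "hhdsfwl"; after the second, "dsfwl".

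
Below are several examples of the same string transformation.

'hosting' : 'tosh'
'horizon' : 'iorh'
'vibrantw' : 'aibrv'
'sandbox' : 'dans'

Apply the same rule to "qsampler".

psamq

Looking at the pairs, the operation is to delete the last 3 characters, then swap the first and last characters.
"qsampler" → "qsamp" → "psamq".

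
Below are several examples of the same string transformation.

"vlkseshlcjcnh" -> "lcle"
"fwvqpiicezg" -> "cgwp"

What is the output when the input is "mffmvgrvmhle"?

vlfv

What's happening: keep one character in every 3, starting at position 2 (positions 2nd, 5th, 8th, ...), then move the last 2 characters to the front (rotate right by 2).
On "mffmvgrvmhle": the first step gives "fvvl", and the second then gives "vlfv".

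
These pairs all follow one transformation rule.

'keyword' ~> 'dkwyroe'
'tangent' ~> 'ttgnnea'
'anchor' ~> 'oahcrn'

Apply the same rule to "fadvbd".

bfvdda

Rule — swap each adjacent pair of characters (1↔2, 3↔4, ...), then swap the first and last characters.
Starting from "fadvbd": after the first operation, "afvddb"; after the second, "bfvdda".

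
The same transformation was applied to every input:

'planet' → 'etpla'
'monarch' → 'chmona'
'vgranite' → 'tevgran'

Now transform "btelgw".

The pattern: move the last 3 characters to the front (rotate right by 3), then delete the first character.
So "btelgw" becomes "gwbte".
(Check on "monarch": → "rchmona" → "chmona" ✓)

gwbte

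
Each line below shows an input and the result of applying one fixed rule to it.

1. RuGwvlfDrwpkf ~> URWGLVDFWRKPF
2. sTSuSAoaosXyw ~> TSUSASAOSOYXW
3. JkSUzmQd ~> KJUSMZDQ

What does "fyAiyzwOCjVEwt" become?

Looking at the pairs, the operation is to swap each adjacent pair of characters (1↔2, 3↔4, ...), then convert every letter to uppercase.
Applying that to "fyAiyzwOCjVEwt" gives "YFIAZYOWJCEVTW".

YFIAZYOWJCEVTW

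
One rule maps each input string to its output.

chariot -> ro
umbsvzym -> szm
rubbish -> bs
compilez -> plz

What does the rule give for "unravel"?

The pattern: delete the first 2 characters, then keep every other character starting from the second (positions 2nd, 4th, 6th, ...).
Applying that to "unravel" gives "ae".

ae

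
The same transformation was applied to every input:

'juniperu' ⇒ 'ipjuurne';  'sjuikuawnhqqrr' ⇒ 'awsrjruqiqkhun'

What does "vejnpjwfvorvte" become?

Looking at the pairs, the operation is to take characters alternately from the front and the back (1st, last, 2nd, 2nd-last, ...), then move the last 2 characters to the front (rotate right by 2).
"vejnpjwfvorvte" → "veetjvnrpojvwf" → "wfveetjvnrpojv".

wfveetjvnrpojv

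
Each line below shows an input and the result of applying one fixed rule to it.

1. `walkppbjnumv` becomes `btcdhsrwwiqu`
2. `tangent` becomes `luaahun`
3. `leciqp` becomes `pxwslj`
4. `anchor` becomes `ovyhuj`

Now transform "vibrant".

Rule — move the last 3 characters to the front (rotate right by 3), then shift every letter 7 places forward in the alphabet (wrapping around).
Starting from "vibrant": after the first operation, "antvibr"; after the second, "huacpiy".

huacpiy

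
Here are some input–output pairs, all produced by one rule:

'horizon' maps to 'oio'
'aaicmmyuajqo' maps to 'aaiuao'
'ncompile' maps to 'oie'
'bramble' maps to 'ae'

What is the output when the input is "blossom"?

Looking at the pairs, the operation is to keep only the vowels.
Applying that to "blossom" gives "oo".

oo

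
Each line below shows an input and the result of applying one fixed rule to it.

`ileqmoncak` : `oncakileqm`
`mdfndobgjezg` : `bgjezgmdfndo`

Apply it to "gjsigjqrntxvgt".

rntxvgtgjsigjq

What's happening: swap the front and back halves of the string.
Applying that to "gjsigjqrntxvgt" gives "rntxvgtgjsigjq".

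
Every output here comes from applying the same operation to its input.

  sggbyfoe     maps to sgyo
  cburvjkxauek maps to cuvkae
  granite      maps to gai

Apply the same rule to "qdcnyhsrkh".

What's happening: swap each adjacent pair of characters (1↔2, 3↔4, ...), then keep every other character starting from the second (positions 2nd, 4th, 6th, ...).
"qdcnyhsrkh" → "dqnchyrshk" → "qcysk".

qcysk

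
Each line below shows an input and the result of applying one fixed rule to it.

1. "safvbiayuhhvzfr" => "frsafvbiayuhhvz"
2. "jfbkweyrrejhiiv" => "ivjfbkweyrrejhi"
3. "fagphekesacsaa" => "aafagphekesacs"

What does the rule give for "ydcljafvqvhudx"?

dxydcljafvqvhu

The pattern: move the last 2 characters to the front (rotate right by 2).
Applying that to "ydcljafvqvhudx" gives "dxydcljafvqvhu".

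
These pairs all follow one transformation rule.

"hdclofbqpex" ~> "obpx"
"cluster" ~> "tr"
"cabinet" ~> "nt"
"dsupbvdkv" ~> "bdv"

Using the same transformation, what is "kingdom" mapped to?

What's happening: keep every other character starting from the first (positions 1st, 3rd, 5th, ...), then delete the first 2 characters.
Doing the same to "kingdom": "dm".

dm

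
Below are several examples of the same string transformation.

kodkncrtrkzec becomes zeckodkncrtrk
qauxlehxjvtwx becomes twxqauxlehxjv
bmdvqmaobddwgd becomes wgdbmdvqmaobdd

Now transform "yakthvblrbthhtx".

The transformation: move the last 3 characters to the front (rotate right by 3).
On "yakthvblrbthhtx" that produces "htxyakthvblrbth".

htxyakthvblrbth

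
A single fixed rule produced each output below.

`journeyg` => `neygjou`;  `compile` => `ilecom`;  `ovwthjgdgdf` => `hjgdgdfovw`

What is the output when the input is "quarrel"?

relqua

Each output is the input with this applied: move the first 3 characters to the end (rotate left by 3), then delete the first character.
Applying both steps to "quarrel": "rrelqua", then "relqua".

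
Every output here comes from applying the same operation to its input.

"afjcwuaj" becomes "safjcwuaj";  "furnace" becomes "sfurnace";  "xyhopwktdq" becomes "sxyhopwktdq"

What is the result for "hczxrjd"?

shczxrjd

Looking at the pairs, the operation is to prepend "s".
So "hczxrjd" becomes "shczxrjd".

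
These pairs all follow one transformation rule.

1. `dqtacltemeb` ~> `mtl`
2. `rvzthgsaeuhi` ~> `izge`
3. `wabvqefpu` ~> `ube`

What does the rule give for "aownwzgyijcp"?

pwzi

The pattern: keep one character in every 3, starting at position 3 (positions 3rd, 6th, 9th, ...), then move the last character to the front.
Starting from "aownwzgyijcp": after the first operation, "wzip"; after the second, "pwzi".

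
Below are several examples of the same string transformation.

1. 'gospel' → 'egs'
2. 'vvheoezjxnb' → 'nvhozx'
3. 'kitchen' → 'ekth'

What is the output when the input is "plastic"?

ipat

The transformation: move the last 2 characters to the front (rotate right by 2), then keep every other character starting from the first (positions 1st, 3rd, 5th, ...).
Applying both steps to "plastic": "icplast", then "ipat".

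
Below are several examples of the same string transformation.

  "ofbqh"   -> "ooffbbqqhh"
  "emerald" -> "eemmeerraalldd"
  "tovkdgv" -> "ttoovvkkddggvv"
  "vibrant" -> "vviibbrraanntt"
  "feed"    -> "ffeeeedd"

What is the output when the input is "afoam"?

aaffooaamm

Looking at the pairs, the operation is to double every character.
"afoam" → "aaffooaamm".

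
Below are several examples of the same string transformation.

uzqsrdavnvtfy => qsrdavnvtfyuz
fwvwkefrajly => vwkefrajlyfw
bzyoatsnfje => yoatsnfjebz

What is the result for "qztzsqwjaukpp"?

tzsqwjaukppqz

The rule is to move the first 2 characters to the end (rotate left by 2).
Applying that to "qztzsqwjaukpp" gives "tzsqwjaukppqz".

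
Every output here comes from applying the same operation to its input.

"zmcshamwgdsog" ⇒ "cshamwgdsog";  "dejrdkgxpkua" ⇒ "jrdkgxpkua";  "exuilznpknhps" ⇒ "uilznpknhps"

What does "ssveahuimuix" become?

Looking at the pairs, the operation is to delete the first 2 characters.
For "ssveahuimuix" the result is "veahuimuix".

veahuimuix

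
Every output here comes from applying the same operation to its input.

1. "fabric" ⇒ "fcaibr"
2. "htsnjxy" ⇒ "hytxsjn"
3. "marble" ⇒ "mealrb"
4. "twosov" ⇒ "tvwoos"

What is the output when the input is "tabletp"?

tpatbel

What's happening: take characters alternately from the front and the back (1st, last, 2nd, 2nd-last, ...).
On "tabletp" that produces "tpatbel".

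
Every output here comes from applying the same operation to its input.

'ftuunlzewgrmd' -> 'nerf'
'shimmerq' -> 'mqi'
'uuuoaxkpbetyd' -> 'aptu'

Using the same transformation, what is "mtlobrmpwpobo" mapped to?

The pattern: move the first 3 characters to the end (rotate left by 3), then keep one character in every 3, starting at position 2 (positions 2nd, 5th, 8th, ...).
Applying both steps to "mtlobrmpwpobo": "obrmpwpobomtl", then "bpom".

bpom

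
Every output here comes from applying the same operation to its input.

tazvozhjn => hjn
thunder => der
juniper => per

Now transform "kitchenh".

enh

The pattern: keep only the last 3 characters.
"kitchenh" → "enh".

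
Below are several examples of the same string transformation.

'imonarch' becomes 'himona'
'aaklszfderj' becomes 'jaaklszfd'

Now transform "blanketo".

oblank

Rule — move the last 3 characters to the front (rotate right by 3), then delete the first 2 characters.
Working it through for "blanketo": intermediate "etoblank", final "oblank".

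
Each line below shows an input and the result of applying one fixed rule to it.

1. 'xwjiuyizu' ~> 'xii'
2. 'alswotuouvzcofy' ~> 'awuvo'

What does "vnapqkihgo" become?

The rule is to keep one character in every 3, starting at position 1 (positions 1st, 4th, 7th, ...).
"vnapqkihgo" → "vpio".

vpio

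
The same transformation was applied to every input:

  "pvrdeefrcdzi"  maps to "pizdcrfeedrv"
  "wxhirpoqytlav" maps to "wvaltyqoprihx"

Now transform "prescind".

pdnicser

In each case the input is transformed by: reverse the string, then move the last character to the front.
On "prescind": the first step gives "dnicserp", and the second then gives "pdnicser".
(Check on "wxhirpoqytlav": → "valtyqoprihxw" → "wvaltyqoprihx" ✓)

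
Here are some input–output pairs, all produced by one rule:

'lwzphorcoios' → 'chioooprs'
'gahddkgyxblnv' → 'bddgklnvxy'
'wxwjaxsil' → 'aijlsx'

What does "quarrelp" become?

Each output is the input with this applied: delete the first 3 characters, then sort the characters into alphabetical order.
"quarrelp" → "rrelp" → "elprr".

elprr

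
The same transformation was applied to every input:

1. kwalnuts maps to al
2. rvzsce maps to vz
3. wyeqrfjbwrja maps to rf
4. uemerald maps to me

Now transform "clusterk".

What's happening: swap the front and back halves of the string, then keep only the last 2 characters.
Starting from "clusterk": after the first operation, "terkclus"; after the second, "us".

us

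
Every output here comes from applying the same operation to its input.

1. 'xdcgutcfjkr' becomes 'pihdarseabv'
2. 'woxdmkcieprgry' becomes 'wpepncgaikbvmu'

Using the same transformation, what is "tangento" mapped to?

Looking at the pairs, the operation is to shift every letter 2 places backward in the alphabet (wrapping around), then reverse the string.
On "tangento": the first step gives "ryleclrm", and the second then gives "mrlcelyr".

mrlcelyr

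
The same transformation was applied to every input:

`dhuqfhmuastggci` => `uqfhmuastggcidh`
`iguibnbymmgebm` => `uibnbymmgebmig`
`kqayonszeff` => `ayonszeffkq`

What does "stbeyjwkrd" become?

The rule is to move the first 2 characters to the end (rotate left by 2).
For "stbeyjwkrd" the result is "beyjwkrdst".

beyjwkrdst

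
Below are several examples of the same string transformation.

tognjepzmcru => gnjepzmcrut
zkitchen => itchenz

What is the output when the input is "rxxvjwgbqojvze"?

xvjwgbqojvzer

In each case the input is transformed by: move the first character to the end, then delete the first character.
For "rxxvjwgbqojvze", step one produces "xxvjwgbqojvzer"; step two turns that into "xvjwgbqojvzer".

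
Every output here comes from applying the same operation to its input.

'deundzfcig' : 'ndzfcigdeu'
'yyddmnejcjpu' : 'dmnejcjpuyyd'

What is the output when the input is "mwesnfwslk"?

Rule — move the first 3 characters to the end (rotate left by 3).
On "mwesnfwslk" that produces "snfwslkmwe".

snfwslkmwe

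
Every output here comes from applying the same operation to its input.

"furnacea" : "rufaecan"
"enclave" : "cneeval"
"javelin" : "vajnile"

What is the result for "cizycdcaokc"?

In each case the input is transformed by: move the first 3 characters to the end (rotate left by 3), then reverse the string.
Working it through for "cizycdcaokc": intermediate "ycdcaokcciz", final "zicckoacdcy".

zicckoacdcy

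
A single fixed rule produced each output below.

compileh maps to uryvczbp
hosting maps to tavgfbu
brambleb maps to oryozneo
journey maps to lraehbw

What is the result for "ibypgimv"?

The pattern: reverse the string, then shift every letter 13 places forward in the alphabet (wrapping around) — i.e. ROT13.
On "ibypgimv": the first step gives "vmigpybi", and the second then gives "izvtclov".
(Check on "brambleb": → "belbmarb" → "oryozneo" ✓)

izvtclov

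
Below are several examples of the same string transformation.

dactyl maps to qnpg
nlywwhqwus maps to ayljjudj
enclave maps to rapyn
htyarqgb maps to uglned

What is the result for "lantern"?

ynagr

The pattern: shift every letter 13 places forward in the alphabet (wrapping around) — i.e. ROT13, then delete the last 2 characters.
Working it through for "lantern": intermediate "ynagrea", final "ynagr".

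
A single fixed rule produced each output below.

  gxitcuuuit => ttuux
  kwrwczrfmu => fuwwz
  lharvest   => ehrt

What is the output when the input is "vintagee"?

egit

What's happening: keep every other character starting from the second (positions 2nd, 4th, 6th, ...), then sort the characters into alphabetical order.
On "vintagee": the first step gives "itge", and the second then gives "egit".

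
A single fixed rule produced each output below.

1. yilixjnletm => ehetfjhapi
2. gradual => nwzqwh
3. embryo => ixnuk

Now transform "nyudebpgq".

Each output is the input with this applied: shift every letter 4 places backward in the alphabet (wrapping around), then delete the first character.
Starting from "nyudebpgq": after the first operation, "juqzaxlcm"; after the second, "uqzaxlcm".

uqzaxlcm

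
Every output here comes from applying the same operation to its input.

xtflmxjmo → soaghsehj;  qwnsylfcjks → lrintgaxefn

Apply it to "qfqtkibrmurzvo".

Rule — shift every letter 5 places backward in the alphabet (wrapping around).
Doing the same to "qfqtkibrmurzvo": "lalofdwmhpmuqj".

lalofdwmhpmuqj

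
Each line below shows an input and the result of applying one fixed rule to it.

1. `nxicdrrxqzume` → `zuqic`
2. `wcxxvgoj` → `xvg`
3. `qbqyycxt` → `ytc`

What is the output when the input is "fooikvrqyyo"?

yroi

Each output is the input with this applied: sort the characters into reverse alphabetical order, then keep one character in every 3, starting at position 1 (positions 1st, 4th, 7th, ...).
Working it through for "fooikvrqyyo": intermediate "yyvrqoookif", final "yroi".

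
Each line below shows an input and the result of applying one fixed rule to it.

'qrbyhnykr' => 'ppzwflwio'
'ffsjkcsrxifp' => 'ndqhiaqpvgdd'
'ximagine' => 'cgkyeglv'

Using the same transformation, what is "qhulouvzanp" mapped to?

What's happening: swap the first and last characters, then shift every letter 2 places backward in the alphabet (wrapping around).
Working it through for "qhulouvzanp": intermediate "phulouvzanq", final "nfsjmstxylo".

nfsjmstxylo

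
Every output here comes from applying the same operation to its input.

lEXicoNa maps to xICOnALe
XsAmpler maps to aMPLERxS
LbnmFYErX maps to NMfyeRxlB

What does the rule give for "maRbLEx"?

Each output is the input with this applied: move the first 2 characters to the end (rotate left by 2), then flip the case of every letter.
"maRbLEx" → "RbLExma" → "rBleXMA".

rBleXMA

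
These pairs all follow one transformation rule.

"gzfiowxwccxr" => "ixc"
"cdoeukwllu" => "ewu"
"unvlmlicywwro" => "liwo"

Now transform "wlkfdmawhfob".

Each output is the input with this applied: delete the first 3 characters, then keep one character in every 3, starting at position 1 (positions 1st, 4th, 7th, ...).
Working it through for "wlkfdmawhfob": intermediate "fdmawhfob", final "faf".

faf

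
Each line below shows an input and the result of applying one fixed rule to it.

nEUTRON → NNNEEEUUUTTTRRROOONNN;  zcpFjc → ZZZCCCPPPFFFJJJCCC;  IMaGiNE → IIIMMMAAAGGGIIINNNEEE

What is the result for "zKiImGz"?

The pattern: repeat every character 3 times, then convert every letter to uppercase.
Applying both steps to "zKiImGz": "zzzKKKiiiIIImmmGGGzzz", then "ZZZKKKIIIIIIMMMGGGZZZ".

ZZZKKKIIIIIIMMMGGGZZZ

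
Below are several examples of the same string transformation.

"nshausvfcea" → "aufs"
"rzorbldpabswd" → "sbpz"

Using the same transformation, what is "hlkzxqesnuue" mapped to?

Each output is the input with this applied: keep one character in every 3, starting at position 2 (positions 2nd, 5th, 8th, ...), then swap the first and last characters.
"hlkzxqesnuue" → "lxsu" → "uxsl".

uxsl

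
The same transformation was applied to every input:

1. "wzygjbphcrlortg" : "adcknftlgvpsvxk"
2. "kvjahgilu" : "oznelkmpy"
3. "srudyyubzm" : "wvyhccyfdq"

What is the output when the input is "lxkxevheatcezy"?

In each case the input is transformed by: shift every letter 4 places forward in the alphabet (wrapping around).
"lxkxevheatcezy" → "pbobizliexgidc".

pbobizliexgidc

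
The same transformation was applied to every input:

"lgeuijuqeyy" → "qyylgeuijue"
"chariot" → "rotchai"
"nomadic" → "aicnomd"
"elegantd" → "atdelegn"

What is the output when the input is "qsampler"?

Rule — move the last 3 characters to the front (rotate right by 3), then swap the first and last characters.
On "qsampler" that produces "perqsaml".

perqsaml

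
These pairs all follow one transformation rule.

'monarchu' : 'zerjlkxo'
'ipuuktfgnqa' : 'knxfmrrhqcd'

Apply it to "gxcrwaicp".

fzmduzotx

The pattern: shift every letter 3 places backward in the alphabet (wrapping around), then move the last 3 characters to the front (rotate right by 3).
On "gxcrwaicp": the first step gives "duzotxfzm", and the second then gives "fzmduzotx".
(Check on "monarchu": → "jlkxozer" → "zerjlkxo" ✓)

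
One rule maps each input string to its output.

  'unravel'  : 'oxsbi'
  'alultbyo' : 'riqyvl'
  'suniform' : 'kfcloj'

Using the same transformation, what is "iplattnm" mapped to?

ixqqkj

The pattern: shift every letter 3 places backward in the alphabet (wrapping around), then delete the first 2 characters.
Working it through for "iplattnm": intermediate "fmixqqkj", final "ixqqkj".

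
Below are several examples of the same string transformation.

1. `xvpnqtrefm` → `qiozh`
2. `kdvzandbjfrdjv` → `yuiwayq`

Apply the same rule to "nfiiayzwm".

What's happening: shift every letter 5 places backward in the alphabet (wrapping around), then keep every other character starting from the second (positions 2nd, 4th, 6th, ...).
Working it through for "nfiiayzwm": intermediate "iaddvturh", final "adtr".

adtr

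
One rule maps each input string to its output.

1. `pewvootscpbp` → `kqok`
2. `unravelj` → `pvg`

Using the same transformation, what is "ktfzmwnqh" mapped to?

What's happening: keep one character in every 3, starting at position 1 (positions 1st, 4th, 7th, ...), then shift every letter 5 places backward in the alphabet (wrapping around).
Starting from "ktfzmwnqh": after the first operation, "kzn"; after the second, "fui".
(Check on "unravelj": → "ual" → "pvg" ✓)

fui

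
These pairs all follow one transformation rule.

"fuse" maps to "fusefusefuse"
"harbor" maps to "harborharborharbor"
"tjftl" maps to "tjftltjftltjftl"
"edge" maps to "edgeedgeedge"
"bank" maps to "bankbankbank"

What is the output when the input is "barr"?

barrbarrbarr

In each case the input is transformed by: write the whole string 3 times in a row.
For "barr" the result is "barrbarrbarr".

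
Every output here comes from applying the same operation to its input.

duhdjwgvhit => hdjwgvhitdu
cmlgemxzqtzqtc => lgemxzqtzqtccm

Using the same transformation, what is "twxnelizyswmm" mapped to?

In each case the input is transformed by: move the first 2 characters to the end (rotate left by 2).
"twxnelizyswmm" → "xnelizyswmmtw".

xnelizyswmmtw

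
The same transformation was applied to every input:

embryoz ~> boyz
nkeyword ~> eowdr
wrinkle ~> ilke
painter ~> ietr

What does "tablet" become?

The pattern: swap each adjacent pair of characters (1↔2, 3↔4, ...), then delete the first 3 characters.
"tablet" → "atlbte" → "bte".

bte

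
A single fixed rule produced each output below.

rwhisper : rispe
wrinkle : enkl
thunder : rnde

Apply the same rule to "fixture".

In each case the input is transformed by: delete the first 3 characters, then move the last character to the front.
Working it through for "fixture": intermediate "ture", final "etur".

etur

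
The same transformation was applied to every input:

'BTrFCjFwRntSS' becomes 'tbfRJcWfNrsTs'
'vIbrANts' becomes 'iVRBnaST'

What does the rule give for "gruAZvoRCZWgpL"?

What's happening: swap each adjacent pair of characters (1↔2, 3↔4, ...), then flip the case of every letter.
On "gruAZvoRCZWgpL": the first step gives "rgAuvZRoZCgWLp", and the second then gives "RGaUVzrOzcGwlP".

RGaUVzrOzcGwlP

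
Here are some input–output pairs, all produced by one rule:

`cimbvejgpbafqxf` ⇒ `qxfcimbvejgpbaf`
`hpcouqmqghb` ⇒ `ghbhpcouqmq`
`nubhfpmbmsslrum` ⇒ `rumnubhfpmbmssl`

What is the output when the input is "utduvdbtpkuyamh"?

Rule — move the last 3 characters to the front (rotate right by 3).
Applying that to "utduvdbtpkuyamh" gives "amhutduvdbtpkuy".

amhutduvdbtpkuy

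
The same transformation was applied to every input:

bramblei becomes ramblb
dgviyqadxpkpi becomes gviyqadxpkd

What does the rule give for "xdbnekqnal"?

dbnekqnx

Looking at the pairs, the operation is to delete the last 2 characters, then move the first character to the end.
Applying both steps to "xdbnekqnal": "xdbnekqn", then "dbnekqnx".
(Check on "bramblei": → "brambl" → "ramblb" ✓)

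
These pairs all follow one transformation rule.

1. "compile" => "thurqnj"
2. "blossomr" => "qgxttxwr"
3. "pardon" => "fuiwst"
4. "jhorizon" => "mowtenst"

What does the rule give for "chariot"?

The transformation: shift every letter 5 places forward in the alphabet (wrapping around), then swap each adjacent pair of characters (1↔2, 3↔4, ...).
On "chariot": the first step gives "hmfwnty", and the second then gives "mhwftny".

mhwftny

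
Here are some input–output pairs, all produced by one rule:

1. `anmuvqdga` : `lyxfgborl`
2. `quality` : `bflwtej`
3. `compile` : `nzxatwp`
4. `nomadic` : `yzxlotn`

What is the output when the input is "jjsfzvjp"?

The rule is to shift every letter 11 places forward in the alphabet (wrapping around).
Applying that to "jjsfzvjp" gives "uudqkgua".

uudqkgua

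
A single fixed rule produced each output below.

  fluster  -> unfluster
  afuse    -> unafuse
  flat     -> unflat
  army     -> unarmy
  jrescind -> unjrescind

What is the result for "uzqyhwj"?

unuzqyhwj

The transformation: prepend "un".
So "uzqyhwj" becomes "unuzqyhwj".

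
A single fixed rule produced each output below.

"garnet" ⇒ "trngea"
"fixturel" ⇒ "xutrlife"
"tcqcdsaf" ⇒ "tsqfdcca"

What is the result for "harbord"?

The pattern: sort the characters into reverse alphabetical order.
Doing the same to "harbord": "rrohdba".

rrohdba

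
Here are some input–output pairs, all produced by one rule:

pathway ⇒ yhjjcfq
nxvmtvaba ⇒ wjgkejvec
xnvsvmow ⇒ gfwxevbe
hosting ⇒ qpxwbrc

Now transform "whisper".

faqnryb

What's happening: take characters alternately from the front and the back (1st, last, 2nd, 2nd-last, ...), then shift every letter 9 places forward in the alphabet (wrapping around).
Applying both steps to "whisper": "wrheips", then "faqnryb".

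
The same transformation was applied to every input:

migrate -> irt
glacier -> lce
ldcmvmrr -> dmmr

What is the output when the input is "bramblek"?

The pattern: keep every other character starting from the second (positions 2nd, 4th, 6th, ...).
So "bramblek" becomes "rmlk".

rmlk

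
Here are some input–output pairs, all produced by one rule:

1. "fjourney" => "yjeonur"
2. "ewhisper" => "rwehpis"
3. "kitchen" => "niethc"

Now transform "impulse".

Each output is the input with this applied: take characters alternately from the front and the back (1st, last, 2nd, 2nd-last, ...), then delete the first character.
On "impulse": the first step gives "iemsplu", and the second then gives "emsplu".
(Check on "ewhisper": → "erwehpis" → "rwehpis" ✓)

emsplu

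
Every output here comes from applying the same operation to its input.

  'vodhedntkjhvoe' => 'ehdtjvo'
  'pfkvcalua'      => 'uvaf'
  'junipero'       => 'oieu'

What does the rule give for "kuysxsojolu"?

The pattern: keep every other character starting from the second (positions 2nd, 4th, 6th, ...), then swap the first and last characters.
For "kuysxsojolu", step one produces "ussjl"; step two turns that into "lssju".
(Check on "pfkvcalua": → "fvau" → "uvaf" ✓)

lssju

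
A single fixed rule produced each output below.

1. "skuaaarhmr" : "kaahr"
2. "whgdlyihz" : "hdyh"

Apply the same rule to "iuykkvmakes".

ukvae

What's happening: keep every other character starting from the second (positions 2nd, 4th, 6th, ...).
Applying that to "iuykkvmakes" gives "ukvae".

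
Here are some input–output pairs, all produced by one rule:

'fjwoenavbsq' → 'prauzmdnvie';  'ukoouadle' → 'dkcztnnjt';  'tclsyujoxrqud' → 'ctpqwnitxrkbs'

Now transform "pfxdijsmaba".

zazlrihcweo

The pattern: reverse the string, then shift every letter 1 place backward in the alphabet (wrapping around).
Starting from "pfxdijsmaba": after the first operation, "abamsjidxfp"; after the second, "zazlrihcweo".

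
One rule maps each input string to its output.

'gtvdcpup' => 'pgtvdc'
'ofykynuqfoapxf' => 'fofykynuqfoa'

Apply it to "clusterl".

Rule — move the last 3 characters to the front (rotate right by 3), then delete the first 2 characters.
"clusterl" → "erlclust" → "lclust".

lclust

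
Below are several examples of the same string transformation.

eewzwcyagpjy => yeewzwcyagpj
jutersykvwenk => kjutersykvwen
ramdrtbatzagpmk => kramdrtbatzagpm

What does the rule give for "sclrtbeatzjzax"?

Rule — move the last character to the front.
On "sclrtbeatzjzax" that produces "xsclrtbeatzjza".

xsclrtbeatzjza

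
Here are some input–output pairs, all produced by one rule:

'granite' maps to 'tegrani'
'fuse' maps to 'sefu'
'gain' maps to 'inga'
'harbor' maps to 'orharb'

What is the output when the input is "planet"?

The pattern: move the last 2 characters to the front (rotate right by 2).
For "planet" the result is "etplan".

etplan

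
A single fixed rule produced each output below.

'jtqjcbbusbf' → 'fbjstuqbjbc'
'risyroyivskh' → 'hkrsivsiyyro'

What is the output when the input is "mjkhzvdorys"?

Rule — move the last character to the front, then take characters alternately from the front and the back (1st, last, 2nd, 2nd-last, ...).
Working it through for "mjkhzvdorys": intermediate "smjkhzvdory", final "symrjokdhvz".

symrjokdhvz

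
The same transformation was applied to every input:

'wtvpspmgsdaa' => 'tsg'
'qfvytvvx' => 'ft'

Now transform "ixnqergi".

What's happening: keep one character in every 3, starting at position 2 (positions 2nd, 5th, 8th, ...), then delete the last character.
Working it through for "ixnqergi": intermediate "xei", final "xe".

xe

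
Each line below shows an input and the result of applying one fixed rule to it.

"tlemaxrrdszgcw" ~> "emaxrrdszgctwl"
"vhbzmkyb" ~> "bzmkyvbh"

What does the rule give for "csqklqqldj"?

qklqqldcjs

The pattern: swap the first and last characters, then move the first 2 characters to the end (rotate left by 2).
"csqklqqldj" → "qklqqldcjs".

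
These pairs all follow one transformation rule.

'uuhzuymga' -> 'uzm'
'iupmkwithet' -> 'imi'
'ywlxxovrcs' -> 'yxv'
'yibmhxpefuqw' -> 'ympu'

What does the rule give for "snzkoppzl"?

Rule — delete the last 2 characters, then keep one character in every 3, starting at position 1 (positions 1st, 4th, 7th, ...).
"snzkoppzl" → "skp".

skp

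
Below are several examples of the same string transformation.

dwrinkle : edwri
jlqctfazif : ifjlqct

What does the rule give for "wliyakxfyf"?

yfwliya

Each output is the input with this applied: swap the front and back halves of the string, then delete the first 3 characters.
On "wliyakxfyf": the first step gives "kxfyfwliya", and the second then gives "yfwliya".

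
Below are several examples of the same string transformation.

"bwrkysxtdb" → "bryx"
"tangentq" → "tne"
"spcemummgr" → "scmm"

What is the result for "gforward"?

gow

Looking at the pairs, the operation is to delete the last 3 characters, then keep every other character starting from the first (positions 1st, 3rd, 5th, ...).
Applying both steps to "gforward": "gforw", then "gow".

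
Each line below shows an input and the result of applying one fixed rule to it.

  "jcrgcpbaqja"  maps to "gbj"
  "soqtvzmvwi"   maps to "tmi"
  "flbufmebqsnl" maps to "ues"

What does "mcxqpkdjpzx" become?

qdz

The pattern: delete the first 3 characters, then keep one character in every 3, starting at position 1 (positions 1st, 4th, 7th, ...).
Starting from "mcxqpkdjpzx": after the first operation, "qpkdjpzx"; after the second, "qdz".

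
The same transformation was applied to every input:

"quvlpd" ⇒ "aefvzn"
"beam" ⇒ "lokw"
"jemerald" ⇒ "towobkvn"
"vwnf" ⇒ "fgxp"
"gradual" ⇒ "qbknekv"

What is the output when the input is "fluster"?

pvecdob

Rule — shift every letter 10 places forward in the alphabet (wrapping around).
For "fluster" the result is "pvecdob".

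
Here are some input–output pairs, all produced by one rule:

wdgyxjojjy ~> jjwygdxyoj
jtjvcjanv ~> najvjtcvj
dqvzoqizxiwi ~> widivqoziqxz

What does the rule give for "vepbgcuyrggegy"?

Rule — move the last 3 characters to the front (rotate right by 3), then swap each adjacent pair of characters (1↔2, 3↔4, ...).
Starting from "vepbgcuyrggegy": after the first operation, "egyvepbgcuyrgg"; after the second, "gevypegbucrygg".

gevypegbucrygg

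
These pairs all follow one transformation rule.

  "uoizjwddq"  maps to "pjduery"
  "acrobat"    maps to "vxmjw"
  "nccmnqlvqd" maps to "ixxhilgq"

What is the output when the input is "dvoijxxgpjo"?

The pattern: delete the last 2 characters, then shift every letter 5 places backward in the alphabet (wrapping around).
"dvoijxxgpjo" → "dvoijxxgp" → "yqjdessbk".

yqjdessbk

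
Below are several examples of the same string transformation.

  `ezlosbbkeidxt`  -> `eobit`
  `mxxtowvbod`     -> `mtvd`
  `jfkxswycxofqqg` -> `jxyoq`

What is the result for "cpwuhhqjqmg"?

cuqm

Rule — keep one character in every 3, starting at position 1 (positions 1st, 4th, 7th, ...).
Doing the same to "cpwuhhqjqmg": "cuqm".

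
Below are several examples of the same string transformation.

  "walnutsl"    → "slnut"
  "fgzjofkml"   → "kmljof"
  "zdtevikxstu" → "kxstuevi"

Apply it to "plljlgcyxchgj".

Looking at the pairs, the operation is to delete the first 3 characters, then move the first 3 characters to the end (rotate left by 3).
On "plljlgcyxchgj": the first step gives "jlgcyxchgj", and the second then gives "cyxchgjjlg".

cyxchgjjlg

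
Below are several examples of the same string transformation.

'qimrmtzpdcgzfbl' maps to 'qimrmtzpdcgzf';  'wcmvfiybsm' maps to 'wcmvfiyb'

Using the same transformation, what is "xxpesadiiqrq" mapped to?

The rule is to delete the last 2 characters.
On "xxpesadiiqrq" that produces "xxpesadiiq".

xxpesadiiq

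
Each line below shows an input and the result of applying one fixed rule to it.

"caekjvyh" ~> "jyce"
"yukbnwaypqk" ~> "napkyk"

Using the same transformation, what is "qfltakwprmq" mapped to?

Each output is the input with this applied: keep every other character starting from the first (positions 1st, 3rd, 5th, ...), then move the first 2 characters to the end (rotate left by 2).
"qfltakwprmq" → "qlawrq" → "awrqql".

awrqql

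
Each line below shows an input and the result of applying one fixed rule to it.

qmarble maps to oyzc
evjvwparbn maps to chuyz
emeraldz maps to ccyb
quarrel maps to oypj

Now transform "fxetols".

dcmq

The rule is to keep every other character starting from the first (positions 1st, 3rd, 5th, ...), then shift every letter 2 places backward in the alphabet (wrapping around).
Starting from "fxetols": after the first operation, "feos"; after the second, "dcmq".
(Check on "qmarble": → "qabe" → "oyzc" ✓)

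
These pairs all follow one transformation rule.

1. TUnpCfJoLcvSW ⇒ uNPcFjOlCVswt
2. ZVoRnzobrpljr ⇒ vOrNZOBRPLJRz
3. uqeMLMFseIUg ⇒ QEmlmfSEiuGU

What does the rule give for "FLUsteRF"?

luSTErff

Looking at the pairs, the operation is to flip the case of every letter, then move the first character to the end.
Applying both steps to "FLUsteRF": "fluSTErf", then "luSTErff".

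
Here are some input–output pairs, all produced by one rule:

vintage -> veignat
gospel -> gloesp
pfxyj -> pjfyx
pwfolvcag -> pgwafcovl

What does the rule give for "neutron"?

Each output is the input with this applied: take characters alternately from the front and the back (1st, last, 2nd, 2nd-last, ...).
"neutron" → "nneourt".

nneourt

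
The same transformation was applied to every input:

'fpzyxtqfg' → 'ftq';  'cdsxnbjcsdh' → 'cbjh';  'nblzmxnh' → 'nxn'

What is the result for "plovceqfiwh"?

peqh

The transformation: swap each adjacent pair of characters (1↔2, 3↔4, ...), then keep one character in every 3, starting at position 2 (positions 2nd, 5th, 8th, ...).
Starting from "plovceqfiwh": after the first operation, "lpvoecfqwih"; after the second, "peqh".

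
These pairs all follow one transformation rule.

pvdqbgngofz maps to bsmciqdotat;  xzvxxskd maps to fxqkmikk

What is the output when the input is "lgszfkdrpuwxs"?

jkfytfmsxqech

Rule — move the last 3 characters to the front (rotate right by 3), then shift every letter 13 places forward in the alphabet (wrapping around) — i.e. ROT13.
"lgszfkdrpuwxs" → "wxslgszfkdrpu" → "jkfytfmsxqech".
(Check on "xzvxxskd": → "skdxzvxx" → "fxqkmikk" ✓)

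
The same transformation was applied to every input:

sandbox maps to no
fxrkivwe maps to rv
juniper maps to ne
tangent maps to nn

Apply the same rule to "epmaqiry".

mi

Rule — keep one character in every 3, starting at position 3 (positions 3rd, 6th, 9th, ...).
For "epmaqiry" the result is "mi".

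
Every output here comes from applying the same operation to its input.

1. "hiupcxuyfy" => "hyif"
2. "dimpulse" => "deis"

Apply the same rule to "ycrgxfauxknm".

The rule is to take characters alternately from the front and the back (1st, last, 2nd, 2nd-last, ...), then keep only the first 4 characters.
Starting from "ycrgxfauxknm": after the first operation, "ymcnrkgxxufa"; after the second, "ymcn".

ymcn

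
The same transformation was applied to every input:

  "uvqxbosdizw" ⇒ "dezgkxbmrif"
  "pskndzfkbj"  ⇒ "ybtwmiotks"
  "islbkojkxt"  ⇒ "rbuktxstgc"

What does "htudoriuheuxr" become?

qcdmxardqndga

Each output is the input with this applied: shift every letter 9 places forward in the alphabet (wrapping around).
So "htudoriuheuxr" becomes "qcdmxardqndga".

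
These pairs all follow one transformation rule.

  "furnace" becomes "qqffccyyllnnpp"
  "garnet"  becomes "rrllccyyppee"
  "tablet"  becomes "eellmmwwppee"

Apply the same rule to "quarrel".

bbffllccccppww

The pattern: shift every letter 11 places forward in the alphabet (wrapping around), then double every character.
For "quarrel", step one produces "bflccpw"; step two turns that into "bbffllccccppww".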